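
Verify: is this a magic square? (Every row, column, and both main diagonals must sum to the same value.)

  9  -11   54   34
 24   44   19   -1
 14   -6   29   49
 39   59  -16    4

Yes

Row 1: 9 + (-11) + 54 + 34 = 86.
Row 2: 24 + 44 + 19 + (-1) = 86.
Row 3: 14 + (-6) + 29 + 49 = 86.
Row 4: 39 + 59 + (-16) + 4 = 86.
Column 1: 9 + 24 + 14 + 39 = 86.
Column 2: -11 + 44 + (-6) + 59 = 86.
Column 3: 54 + 19 + 29 + (-16) = 86.
Column 4: 34 + (-1) + 49 + 4 = 86.
Main diagonal: 9 + 44 + 29 + 4 = 86.
Anti-diagonal: 34 + 19 + (-6) + 39 = 86.
All lines sum to 86.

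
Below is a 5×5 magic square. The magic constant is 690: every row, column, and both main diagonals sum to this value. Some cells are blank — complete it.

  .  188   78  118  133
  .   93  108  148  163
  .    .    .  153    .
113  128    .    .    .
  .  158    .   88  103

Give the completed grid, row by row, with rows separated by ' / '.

Using row 1: 188 + 78 + 118 + 133 + ? → (1,1) = 690 − 517 = 173.
Row 2 needs 690; the known cells sum to 512, so (2,1) = 178.
Using column 2: 188 + 93 + 128 + 158 + ? → (3,2) = 690 − 567 = 123.
Column 4 must total 690; the given cells sum to 507, so (4,4) = 183.
Main diagonal needs 690; the known cells sum to 552, so (3,3) = 138.
Anti-diagonal: 133 + 148 + 138 + 128 + ? = 690, so (5,1) = 143.
Row 5 must total 690; the given cells sum to 492, so (5,3) = 198.
Column 1: 173 + 178 + 113 + 143 + ? = 690, so (3,1) = 83.
Column 3: 78 + 108 + 138 + 198 + ? = 690, so (4,3) = 168.
From row 3, 690 − (83 + 123 + 138 + 153) gives (3,5) = 193.
From row 4, 690 − (113 + 128 + 168 + 183) gives (4,5) = 98.

173 188 78 118 133 / 178 93 108 148 163 / 83 123 138 153 193 / 113 128 168 183 98 / 143 158 198 88 103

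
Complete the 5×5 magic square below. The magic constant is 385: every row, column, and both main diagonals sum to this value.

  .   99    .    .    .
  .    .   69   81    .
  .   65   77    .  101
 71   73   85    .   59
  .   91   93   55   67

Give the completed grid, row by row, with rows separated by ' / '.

87 99 61 63 75 / 95 57 69 81 83 / 53 65 77 89 101 / 71 73 85 97 59 / 79 91 93 55 67

Using row 4: 71 + 73 + 85 + 59 + ? → (4,4) = 385 − 288 = 97.
From row 5, 385 − (91 + 93 + 55 + 67) gives (5,1) = 79.
Column 2 must total 385; the given cells sum to 328, so (2,2) = 57.
Column 3 needs 385; the known cells sum to 324, so (1,3) = 61.
The remaining cell in main diagonal is (1,1) = 385 − 298 = 87.
Anti-diagonal needs 385; the known cells sum to 310, so (1,5) = 75.
Row 1 must total 385; the given cells sum to 322, so (1,4) = 63.
Column 4: 63 + 81 + 97 + 55 + ? = 385, so (3,4) = 89.
The remaining cell in column 5 is (2,5) = 385 − 302 = 83.
Row 2 must total 385; the given cells sum to 290, so (2,1) = 95.
Row 3: 65 + 77 + 89 + 101 + ? = 385, so (3,1) = 53.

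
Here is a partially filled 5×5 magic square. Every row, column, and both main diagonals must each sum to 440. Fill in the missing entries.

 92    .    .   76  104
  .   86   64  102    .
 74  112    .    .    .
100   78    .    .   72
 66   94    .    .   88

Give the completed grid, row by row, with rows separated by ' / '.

Column 1: 92 + 74 + 100 + 66 + ? = 440, so (2,1) = 108.
Column 2 needs 440; the known cells sum to 370, so (1,2) = 70.
From anti-diagonal, 440 − (104 + 102 + 78 + 66) gives (3,3) = 90.
Row 1 needs 440; the known cells sum to 342, so (1,3) = 98.
Using row 2: 108 + 86 + 64 + 102 + ? → (2,5) = 440 − 360 = 80.
Column 5 must total 440; the given cells sum to 344, so (3,5) = 96.
Main diagonal needs 440; the known cells sum to 356, so (4,4) = 84.
From row 3, 440 − (74 + 112 + 90 + 96) gives (3,4) = 68.
The remaining cell in row 4 is (4,3) = 440 − 334 = 106.
Column 3 must total 440; the given cells sum to 358, so (5,3) = 82.
Column 4 must total 440; the given cells sum to 330, so (5,4) = 110.

92 70 98 76 104 / 108 86 64 102 80 / 74 112 90 68 96 / 100 78 106 84 72 / 66 94 82 110 88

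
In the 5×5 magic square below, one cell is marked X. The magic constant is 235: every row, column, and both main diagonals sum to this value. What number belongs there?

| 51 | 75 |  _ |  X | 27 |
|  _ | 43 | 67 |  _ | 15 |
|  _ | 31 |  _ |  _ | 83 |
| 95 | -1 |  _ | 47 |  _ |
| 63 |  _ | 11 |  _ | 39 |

Column 2 needs 235; the known cells sum to 148, so (5,2) = 87.
Column 5 must total 235; the given cells sum to 164, so (4,5) = 71.
From main diagonal, 235 − (51 + 43 + 47 + 39) gives (3,3) = 55.
From anti-diagonal, 235 − (27 + 55 + (-1) + 63) gives (2,4) = 91.
Row 2 must total 235; the given cells sum to 216, so (2,1) = 19.
Row 4 must total 235; the given cells sum to 212, so (4,3) = 23.
Row 5 needs 235; the known cells sum to 200, so (5,4) = 35.
The remaining cell in column 1 is (3,1) = 235 − 228 = 7.
Column 3 must total 235; the given cells sum to 156, so (1,3) = 79.
Row 1 needs 235; the known cells sum to 232, so (1,4) = 3.

3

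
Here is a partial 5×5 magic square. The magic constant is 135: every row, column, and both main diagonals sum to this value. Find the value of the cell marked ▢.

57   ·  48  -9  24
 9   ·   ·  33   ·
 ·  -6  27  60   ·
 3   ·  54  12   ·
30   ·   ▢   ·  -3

6

Row 1 needs 135; the known cells sum to 120, so (1,2) = 15.
From column 1, 135 − (57 + 9 + 3 + 30) gives (3,1) = 36.
Using column 4: -9 + 33 + 60 + 12 + ? → (5,4) = 135 − 96 = 39.
From main diagonal, 135 − (57 + 27 + 12 + (-3)) gives (2,2) = 42.
Using anti-diagonal: 24 + 33 + 27 + 30 + ? → (4,2) = 135 − 114 = 21.
Row 3 must total 135; the given cells sum to 117, so (3,5) = 18.
From row 4, 135 − (3 + 21 + 54 + 12) gives (4,5) = 45.
Column 2 must total 135; the given cells sum to 72, so (5,2) = 63.
Column 5 must total 135; the given cells sum to 84, so (2,5) = 51.
From row 2, 135 − (9 + 42 + 33 + 51) gives (2,3) = 0.
Row 5: 30 + 63 + 39 + (-3) + ? = 135, so (5,3) = 6.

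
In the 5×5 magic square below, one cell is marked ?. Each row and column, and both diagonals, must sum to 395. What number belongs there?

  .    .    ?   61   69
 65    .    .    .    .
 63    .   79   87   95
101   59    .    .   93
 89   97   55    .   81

The remaining cell in row 3 is (3,2) = 395 − 324 = 71.
Row 5 needs 395; the known cells sum to 322, so (5,4) = 73.
From column 1, 395 − (65 + 63 + 101 + 89) gives (1,1) = 77.
From column 5, 395 − (69 + 95 + 93 + 81) gives (2,5) = 57.
Anti-diagonal needs 395; the known cells sum to 296, so (2,4) = 99.
Column 4: 61 + 99 + 87 + 73 + ? = 395, so (4,4) = 75.
From main diagonal, 395 − (77 + 79 + 75 + 81) gives (2,2) = 83.
Using row 2: 65 + 83 + 99 + 57 + ? → (2,3) = 395 − 304 = 91.
Using row 4: 101 + 59 + 75 + 93 + ? → (4,3) = 395 − 328 = 67.
Column 2 must total 395; the given cells sum to 310, so (1,2) = 85.
Column 3 must total 395; the given cells sum to 292, so (1,3) = 103.

103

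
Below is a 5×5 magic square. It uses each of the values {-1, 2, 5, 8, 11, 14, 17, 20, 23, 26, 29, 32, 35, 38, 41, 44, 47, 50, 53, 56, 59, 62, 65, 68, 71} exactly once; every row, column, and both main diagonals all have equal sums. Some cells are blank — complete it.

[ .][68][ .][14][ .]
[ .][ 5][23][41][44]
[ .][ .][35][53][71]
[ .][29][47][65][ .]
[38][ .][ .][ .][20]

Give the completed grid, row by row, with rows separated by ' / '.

The 25 entries sum to 875, so each line sums to 875/5 = 175.
Row 2: 5 + 23 + 41 + 44 + ? = 175, so (2,1) = 62.
Column 4 must total 175; the given cells sum to 173, so (5,4) = 2.
Main diagonal must total 175; the given cells sum to 125, so (1,1) = 50.
Anti-diagonal needs 175; the known cells sum to 143, so (1,5) = 32.
Row 1: 50 + 68 + 14 + 32 + ? = 175, so (1,3) = 11.
Column 3 must total 175; the given cells sum to 116, so (5,3) = 59.
Using column 5: 32 + 44 + 71 + 20 + ? → (4,5) = 175 − 167 = 8.
The remaining cell in row 4 is (4,1) = 175 − 149 = 26.
Row 5: 38 + 59 + 2 + 20 + ? = 175, so (5,2) = 56.
Column 1 needs 175; the known cells sum to 176, so (3,1) = -1.
Column 2 must total 175; the given cells sum to 158, so (3,2) = 17.

50 68 11 14 32 / 62 5 23 41 44 / -1 17 35 53 71 / 26 29 47 65 8 / 38 56 59 2 20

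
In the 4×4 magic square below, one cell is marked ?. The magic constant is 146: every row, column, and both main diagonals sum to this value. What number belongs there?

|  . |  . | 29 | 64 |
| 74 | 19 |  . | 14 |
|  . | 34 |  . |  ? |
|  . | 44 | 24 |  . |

-1

Using row 2: 74 + 19 + 14 + ? → (2,3) = 146 − 107 = 39.
Column 2: 19 + 34 + 44 + ? = 146, so (1,2) = 49.
Column 3: 29 + 39 + 24 + ? = 146, so (3,3) = 54.
From anti-diagonal, 146 − (64 + 39 + 34) gives (4,1) = 9.
Row 1 must total 146; the given cells sum to 142, so (1,1) = 4.
Row 4 needs 146; the known cells sum to 77, so (4,4) = 69.
Column 1 must total 146; the given cells sum to 87, so (3,1) = 59.
Using column 4: 64 + 14 + 69 + ? → (3,4) = 146 − 147 = -1.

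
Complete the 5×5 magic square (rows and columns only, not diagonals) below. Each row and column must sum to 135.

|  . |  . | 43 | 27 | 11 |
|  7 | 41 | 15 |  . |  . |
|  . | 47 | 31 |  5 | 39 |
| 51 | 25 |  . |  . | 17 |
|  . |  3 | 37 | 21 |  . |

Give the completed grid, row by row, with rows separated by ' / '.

Row 3 needs 135; the known cells sum to 122, so (3,1) = 13.
Using column 2: 41 + 47 + 25 + 3 + ? → (1,2) = 135 − 116 = 19.
Using column 3: 43 + 15 + 31 + 37 + ? → (4,3) = 135 − 126 = 9.
The remaining cell in row 1 is (1,1) = 135 − 100 = 35.
Row 4: 51 + 25 + 9 + 17 + ? = 135, so (4,4) = 33.
Column 1 must total 135; the given cells sum to 106, so (5,1) = 29.
Column 4 must total 135; the given cells sum to 86, so (2,4) = 49.
Row 2 must total 135; the given cells sum to 112, so (2,5) = 23.
Row 5 must total 135; the given cells sum to 90, so (5,5) = 45.

35 19 43 27 11 / 7 41 15 49 23 / 13 47 31 5 39 / 51 25 9 33 17 / 29 3 37 21 45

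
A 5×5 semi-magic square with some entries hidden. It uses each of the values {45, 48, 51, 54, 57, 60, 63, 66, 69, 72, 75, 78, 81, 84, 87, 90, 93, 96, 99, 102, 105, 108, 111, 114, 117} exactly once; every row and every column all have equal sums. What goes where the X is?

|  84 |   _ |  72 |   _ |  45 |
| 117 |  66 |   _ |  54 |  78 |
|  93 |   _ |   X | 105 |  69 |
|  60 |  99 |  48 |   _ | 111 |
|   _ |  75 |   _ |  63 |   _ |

The 25 entries sum to 2025, so each line sums to 2025/5 = 405.
Row 2: 117 + 66 + 54 + 78 + ? = 405, so (2,3) = 90.
Row 4: 60 + 99 + 48 + 111 + ? = 405, so (4,4) = 87.
From column 1, 405 − (84 + 117 + 93 + 60) gives (5,1) = 51.
The remaining cell in column 4 is (1,4) = 405 − 309 = 96.
The remaining cell in column 5 is (5,5) = 405 − 303 = 102.
Row 1: 84 + 72 + 96 + 45 + ? = 405, so (1,2) = 108.
The remaining cell in row 5 is (5,3) = 405 − 291 = 114.
Using column 2: 108 + 66 + 99 + 75 + ? → (3,2) = 405 − 348 = 57.
Column 3: 72 + 90 + 48 + 114 + ? = 405, so (3,3) = 81.

81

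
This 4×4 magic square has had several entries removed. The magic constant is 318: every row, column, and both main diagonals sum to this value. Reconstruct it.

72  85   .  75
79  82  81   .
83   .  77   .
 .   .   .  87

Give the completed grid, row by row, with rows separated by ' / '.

72 85 86 75 / 79 82 81 76 / 83 78 77 80 / 84 73 74 87

The remaining cell in row 1 is (1,3) = 318 − 232 = 86.
Row 2 must total 318; the given cells sum to 242, so (2,4) = 76.
From column 1, 318 − (72 + 79 + 83) gives (4,1) = 84.
Column 3 must total 318; the given cells sum to 244, so (4,3) = 74.
Column 4 must total 318; the given cells sum to 238, so (3,4) = 80.
From anti-diagonal, 318 − (75 + 81 + 84) gives (3,2) = 78.
Row 4 needs 318; the known cells sum to 245, so (4,2) = 73.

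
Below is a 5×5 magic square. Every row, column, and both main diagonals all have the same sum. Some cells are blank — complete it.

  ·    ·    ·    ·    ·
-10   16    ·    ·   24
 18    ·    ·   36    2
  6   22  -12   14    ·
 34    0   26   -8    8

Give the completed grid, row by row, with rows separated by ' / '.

Row 5 is already complete: 34 + 0 + 26 + -8 + 8 = 60, so that is the magic constant.
Row 4: 6 + 22 + (-12) + 14 + ? = 60, so (4,5) = 30.
The remaining cell in column 1 is (1,1) = 60 − 48 = 12.
Column 5 must total 60; the given cells sum to 64, so (1,5) = -4.
Main diagonal must total 60; the given cells sum to 50, so (3,3) = 10.
Anti-diagonal: -4 + 10 + 22 + 34 + ? = 60, so (2,4) = -2.
From row 2, 60 − (-10 + 16 + (-2) + 24) gives (2,3) = 32.
Using row 3: 18 + 10 + 36 + 2 + ? → (3,2) = 60 − 66 = -6.
The remaining cell in column 2 is (1,2) = 60 − 32 = 28.
Using column 3: 32 + 10 + (-12) + 26 + ? → (1,3) = 60 − 56 = 4.
Column 4 must total 60; the given cells sum to 40, so (1,4) = 20.

12 28 4 20 -4 / -10 16 32 -2 24 / 18 -6 10 36 2 / 6 22 -12 14 30 / 34 0 26 -8 8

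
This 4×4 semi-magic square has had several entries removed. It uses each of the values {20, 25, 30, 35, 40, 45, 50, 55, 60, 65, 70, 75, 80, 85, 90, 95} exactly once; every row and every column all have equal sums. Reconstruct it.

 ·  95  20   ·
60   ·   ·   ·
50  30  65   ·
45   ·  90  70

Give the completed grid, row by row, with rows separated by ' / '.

75 95 20 40 / 60 80 55 35 / 50 30 65 85 / 45 25 90 70

The 16 entries sum to 920, so each line sums to 920/4 = 230.
From row 3, 230 − (50 + 30 + 65) gives (3,4) = 85.
The remaining cell in row 4 is (4,2) = 230 − 205 = 25.
Column 1: 60 + 50 + 45 + ? = 230, so (1,1) = 75.
Column 2: 95 + 30 + 25 + ? = 230, so (2,2) = 80.
The remaining cell in column 3 is (2,3) = 230 − 175 = 55.
Row 1 must total 230; the given cells sum to 190, so (1,4) = 40.
The remaining cell in row 2 is (2,4) = 230 − 195 = 35.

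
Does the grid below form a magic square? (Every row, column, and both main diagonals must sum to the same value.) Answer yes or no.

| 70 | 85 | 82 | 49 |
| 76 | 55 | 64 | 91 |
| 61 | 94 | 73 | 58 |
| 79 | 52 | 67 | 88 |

Yes

Row 1: 70 + 85 + 82 + 49 = 286.
Row 2: 76 + 55 + 64 + 91 = 286.
Row 3: 61 + 94 + 73 + 58 = 286.
Row 4: 79 + 52 + 67 + 88 = 286.
Column 1: 70 + 76 + 61 + 79 = 286.
Column 2: 85 + 55 + 94 + 52 = 286.
Column 3: 82 + 64 + 73 + 67 = 286.
Column 4: 49 + 91 + 58 + 88 = 286.
Main diagonal: 70 + 55 + 73 + 88 = 286.
Anti-diagonal: 49 + 64 + 94 + 79 = 286.
All lines sum to 286.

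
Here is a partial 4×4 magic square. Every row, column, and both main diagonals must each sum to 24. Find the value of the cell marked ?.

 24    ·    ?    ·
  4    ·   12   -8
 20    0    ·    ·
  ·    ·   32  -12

Using row 2: 4 + 12 + (-8) + ? → (2,2) = 24 − 8 = 16.
Column 1 needs 24; the known cells sum to 48, so (4,1) = -24.
Main diagonal: 24 + 16 + (-12) + ? = 24, so (3,3) = -4.
From anti-diagonal, 24 − (12 + 0 + (-24)) gives (1,4) = 36.
The remaining cell in row 3 is (3,4) = 24 − 16 = 8.
Row 4 needs 24; the known cells sum to -4, so (4,2) = 28.
Column 2 must total 24; the given cells sum to 44, so (1,2) = -20.
Column 3 must total 24; the given cells sum to 40, so (1,3) = -16.

-16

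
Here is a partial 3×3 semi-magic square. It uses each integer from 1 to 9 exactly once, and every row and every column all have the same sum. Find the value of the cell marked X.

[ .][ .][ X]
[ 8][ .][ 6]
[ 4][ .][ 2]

The entries are 1 through 9, which sum to 45, so each line sums to 45/3 = 15.
Using row 2: 8 + 6 + ? → (2,2) = 15 − 14 = 1.
From row 3, 15 − (4 + 2) gives (3,2) = 9.
Column 1 must total 15; the given cells sum to 12, so (1,1) = 3.
Column 2: 1 + 9 + ? = 15, so (1,2) = 5.
From column 3, 15 − (6 + 2) gives (1,3) = 7.

7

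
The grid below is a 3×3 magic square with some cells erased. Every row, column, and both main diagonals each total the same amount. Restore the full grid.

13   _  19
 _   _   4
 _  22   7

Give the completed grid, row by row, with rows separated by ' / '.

Column 3 is already complete: 19 + 4 + 7 = 30, so that is the magic constant.
Row 1: 13 + 19 + ? = 30, so (1,2) = -2.
From row 3, 30 − (22 + 7) gives (3,1) = 1.
Column 1 needs 30; the known cells sum to 14, so (2,1) = 16.
Column 2 needs 30; the known cells sum to 20, so (2,2) = 10.

13 -2 19 / 16 10 4 / 1 22 7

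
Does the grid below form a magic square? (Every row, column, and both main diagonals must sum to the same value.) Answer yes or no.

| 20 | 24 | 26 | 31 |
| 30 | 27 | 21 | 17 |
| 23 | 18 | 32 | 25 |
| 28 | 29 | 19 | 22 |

Row 1: 20 + 24 + 26 + 31 = 101.
Row 2: 30 + 27 + 21 + 17 = 95.
Row 3: 23 + 18 + 32 + 25 = 98.
Row 4: 28 + 29 + 19 + 22 = 98.
Column 1: 20 + 30 + 23 + 28 = 101.
Column 2: 24 + 27 + 18 + 29 = 98.
Column 3: 26 + 21 + 32 + 19 = 98.
Column 4: 31 + 17 + 25 + 22 = 95.
Main diagonal: 20 + 27 + 32 + 22 = 101.
Anti-diagonal: 31 + 21 + 18 + 28 = 98.

No — row 1 sums to 101 but row 3 sums to 98.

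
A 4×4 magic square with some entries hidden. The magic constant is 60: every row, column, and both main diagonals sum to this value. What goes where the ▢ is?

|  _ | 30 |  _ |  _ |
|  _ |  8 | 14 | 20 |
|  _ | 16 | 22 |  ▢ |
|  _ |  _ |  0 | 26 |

12

From row 2, 60 − (8 + 14 + 20) gives (2,1) = 18.
The remaining cell in column 2 is (4,2) = 60 − 54 = 6.
Column 3 must total 60; the given cells sum to 36, so (1,3) = 24.
Using main diagonal: 8 + 22 + 26 + ? → (1,1) = 60 − 56 = 4.
From row 1, 60 − (4 + 30 + 24) gives (1,4) = 2.
Row 4: 6 + 0 + 26 + ? = 60, so (4,1) = 28.
Column 1 must total 60; the given cells sum to 50, so (3,1) = 10.
The remaining cell in column 4 is (3,4) = 60 − 48 = 12.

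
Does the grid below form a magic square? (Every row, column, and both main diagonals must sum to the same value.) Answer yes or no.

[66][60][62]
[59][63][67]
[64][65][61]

Row 1: 66 + 60 + 62 = 188.
Row 2: 59 + 63 + 67 = 189.
Row 3: 64 + 65 + 61 = 190.
Column 1: 66 + 59 + 64 = 189.
Column 2: 60 + 63 + 65 = 188.
Column 3: 62 + 67 + 61 = 190.
Main diagonal: 66 + 63 + 61 = 190.
Anti-diagonal: 62 + 63 + 64 = 189.

No — column 3 sums to 190 but row 2 sums to 189.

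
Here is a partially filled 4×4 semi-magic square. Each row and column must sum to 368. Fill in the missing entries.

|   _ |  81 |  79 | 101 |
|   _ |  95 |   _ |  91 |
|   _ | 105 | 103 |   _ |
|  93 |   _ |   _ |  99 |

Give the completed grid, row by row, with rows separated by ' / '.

Using row 1: 81 + 79 + 101 + ? → (1,1) = 368 − 261 = 107.
Using column 2: 81 + 95 + 105 + ? → (4,2) = 368 − 281 = 87.
Column 4 must total 368; the given cells sum to 291, so (3,4) = 77.
Row 3 must total 368; the given cells sum to 285, so (3,1) = 83.
Row 4 needs 368; the known cells sum to 279, so (4,3) = 89.
Column 1 needs 368; the known cells sum to 283, so (2,1) = 85.
Column 3: 79 + 103 + 89 + ? = 368, so (2,3) = 97.

107 81 79 101 / 85 95 97 91 / 83 105 103 77 / 93 87 89 99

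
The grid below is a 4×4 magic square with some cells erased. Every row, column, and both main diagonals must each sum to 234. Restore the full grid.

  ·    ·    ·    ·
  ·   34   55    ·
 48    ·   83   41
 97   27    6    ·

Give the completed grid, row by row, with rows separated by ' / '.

13 111 90 20 / 76 34 55 69 / 48 62 83 41 / 97 27 6 104

Using row 3: 48 + 83 + 41 + ? → (3,2) = 234 − 172 = 62.
Using row 4: 97 + 27 + 6 + ? → (4,4) = 234 − 130 = 104.
The remaining cell in column 2 is (1,2) = 234 − 123 = 111.
Using column 3: 55 + 83 + 6 + ? → (1,3) = 234 − 144 = 90.
Main diagonal must total 234; the given cells sum to 221, so (1,1) = 13.
The remaining cell in anti-diagonal is (1,4) = 234 − 214 = 20.
Column 1 needs 234; the known cells sum to 158, so (2,1) = 76.
From column 4, 234 − (20 + 41 + 104) gives (2,4) = 69.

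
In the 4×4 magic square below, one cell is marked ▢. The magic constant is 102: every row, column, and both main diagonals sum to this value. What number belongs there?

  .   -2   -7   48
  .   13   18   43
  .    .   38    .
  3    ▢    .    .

Row 1 must total 102; the given cells sum to 39, so (1,1) = 63.
Row 2 needs 102; the known cells sum to 74, so (2,1) = 28.
Column 1 needs 102; the known cells sum to 94, so (3,1) = 8.
The remaining cell in column 3 is (4,3) = 102 − 49 = 53.
From main diagonal, 102 − (63 + 13 + 38) gives (4,4) = -12.
From anti-diagonal, 102 − (48 + 18 + 3) gives (3,2) = 33.
From row 3, 102 − (8 + 33 + 38) gives (3,4) = 23.
Using row 4: 3 + 53 + (-12) + ? → (4,2) = 102 − 44 = 58.

58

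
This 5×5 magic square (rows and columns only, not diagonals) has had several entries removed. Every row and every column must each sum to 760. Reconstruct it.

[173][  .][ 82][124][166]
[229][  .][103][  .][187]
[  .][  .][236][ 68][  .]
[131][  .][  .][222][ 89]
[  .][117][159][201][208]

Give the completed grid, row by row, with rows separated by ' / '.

The remaining cell in row 1 is (1,2) = 760 − 545 = 215.
Using row 5: 117 + 159 + 201 + 208 + ? → (5,1) = 760 − 685 = 75.
Column 1 must total 760; the given cells sum to 608, so (3,1) = 152.
Column 3 needs 760; the known cells sum to 580, so (4,3) = 180.
Column 4 must total 760; the given cells sum to 615, so (2,4) = 145.
Column 5 must total 760; the given cells sum to 650, so (3,5) = 110.
Using row 2: 229 + 103 + 145 + 187 + ? → (2,2) = 760 − 664 = 96.
Row 3: 152 + 236 + 68 + 110 + ? = 760, so (3,2) = 194.
Row 4 must total 760; the given cells sum to 622, so (4,2) = 138.

173 215 82 124 166 / 229 96 103 145 187 / 152 194 236 68 110 / 131 138 180 222 89 / 75 117 159 201 208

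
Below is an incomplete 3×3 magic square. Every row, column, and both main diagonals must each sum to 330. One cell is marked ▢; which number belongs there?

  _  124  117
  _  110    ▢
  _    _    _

Row 1 must total 330; the given cells sum to 241, so (1,1) = 89.
Using column 2: 124 + 110 + ? → (3,2) = 330 − 234 = 96.
Main diagonal needs 330; the known cells sum to 199, so (3,3) = 131.
Anti-diagonal: 117 + 110 + ? = 330, so (3,1) = 103.
Column 1: 89 + 103 + ? = 330, so (2,1) = 138.
Column 3 must total 330; the given cells sum to 248, so (2,3) = 82.

82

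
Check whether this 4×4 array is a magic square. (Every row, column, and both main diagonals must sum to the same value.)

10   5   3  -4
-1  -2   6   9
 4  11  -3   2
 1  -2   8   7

Row 1: 10 + 5 + 3 + (-4) = 14.
Row 2: -1 + (-2) + 6 + 9 = 12.
Row 3: 4 + 11 + (-3) + 2 = 14.
Row 4: 1 + (-2) + 8 + 7 = 14.
Column 1: 10 + (-1) + 4 + 1 = 14.
Column 2: 5 + (-2) + 11 + (-2) = 12.
Column 3: 3 + 6 + (-3) + 8 = 14.
Column 4: -4 + 9 + 2 + 7 = 14.
Main diagonal: 10 + (-2) + (-3) + 7 = 12.
Anti-diagonal: -4 + 6 + 11 + 1 = 14.

No — column 3 sums to 14 but column 2 sums to 12.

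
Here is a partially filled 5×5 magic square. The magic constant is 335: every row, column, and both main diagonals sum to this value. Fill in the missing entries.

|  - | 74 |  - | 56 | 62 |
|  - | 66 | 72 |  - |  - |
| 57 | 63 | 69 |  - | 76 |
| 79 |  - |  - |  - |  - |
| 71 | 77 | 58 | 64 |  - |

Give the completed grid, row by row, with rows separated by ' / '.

68 74 75 56 62 / 60 66 72 78 59 / 57 63 69 70 76 / 79 55 61 67 73 / 71 77 58 64 65

Row 3: 57 + 63 + 69 + 76 + ? = 335, so (3,4) = 70.
Row 5 needs 335; the known cells sum to 270, so (5,5) = 65.
From column 2, 335 − (74 + 66 + 63 + 77) gives (4,2) = 55.
From anti-diagonal, 335 − (62 + 69 + 55 + 71) gives (2,4) = 78.
Column 4 needs 335; the known cells sum to 268, so (4,4) = 67.
From main diagonal, 335 − (66 + 69 + 67 + 65) gives (1,1) = 68.
Row 1 must total 335; the given cells sum to 260, so (1,3) = 75.
Using column 1: 68 + 57 + 79 + 71 + ? → (2,1) = 335 − 275 = 60.
Column 3 must total 335; the given cells sum to 274, so (4,3) = 61.
Row 2 must total 335; the given cells sum to 276, so (2,5) = 59.
Row 4: 79 + 55 + 61 + 67 + ? = 335, so (4,5) = 73.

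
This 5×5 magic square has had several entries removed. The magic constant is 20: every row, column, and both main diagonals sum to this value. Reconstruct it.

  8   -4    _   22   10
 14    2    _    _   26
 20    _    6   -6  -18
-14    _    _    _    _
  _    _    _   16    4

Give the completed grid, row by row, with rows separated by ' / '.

8 -4 -16 22 10 / 14 2 -10 -12 26 / 20 18 6 -6 -18 / -14 24 12 0 -2 / -8 -20 28 16 4

From row 1, 20 − (8 + (-4) + 22 + 10) gives (1,3) = -16.
The remaining cell in row 3 is (3,2) = 20 − 2 = 18.
The remaining cell in column 1 is (5,1) = 20 − 28 = -8.
Column 5 needs 20; the known cells sum to 22, so (4,5) = -2.
Main diagonal needs 20; the known cells sum to 20, so (4,4) = 0.
Using column 4: 22 + (-6) + 0 + 16 + ? → (2,4) = 20 − 32 = -12.
Anti-diagonal must total 20; the given cells sum to -4, so (4,2) = 24.
The remaining cell in row 2 is (2,3) = 20 − 30 = -10.
The remaining cell in row 4 is (4,3) = 20 − 8 = 12.
Using column 2: -4 + 2 + 18 + 24 + ? → (5,2) = 20 − 40 = -20.
Column 3 must total 20; the given cells sum to -8, so (5,3) = 28.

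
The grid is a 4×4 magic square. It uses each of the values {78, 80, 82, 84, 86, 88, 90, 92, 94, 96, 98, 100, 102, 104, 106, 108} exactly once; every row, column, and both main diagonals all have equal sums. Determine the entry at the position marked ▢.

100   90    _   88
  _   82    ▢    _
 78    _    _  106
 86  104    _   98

102

The 16 entries sum to 1488, so each line sums to 1488/4 = 372.
Row 1 must total 372; the given cells sum to 278, so (1,3) = 94.
Row 4 must total 372; the given cells sum to 288, so (4,3) = 84.
The remaining cell in column 1 is (2,1) = 372 − 264 = 108.
Column 2: 90 + 82 + 104 + ? = 372, so (3,2) = 96.
Column 4 must total 372; the given cells sum to 292, so (2,4) = 80.
Using main diagonal: 100 + 82 + 98 + ? → (3,3) = 372 − 280 = 92.
Using anti-diagonal: 88 + 96 + 86 + ? → (2,3) = 372 − 270 = 102.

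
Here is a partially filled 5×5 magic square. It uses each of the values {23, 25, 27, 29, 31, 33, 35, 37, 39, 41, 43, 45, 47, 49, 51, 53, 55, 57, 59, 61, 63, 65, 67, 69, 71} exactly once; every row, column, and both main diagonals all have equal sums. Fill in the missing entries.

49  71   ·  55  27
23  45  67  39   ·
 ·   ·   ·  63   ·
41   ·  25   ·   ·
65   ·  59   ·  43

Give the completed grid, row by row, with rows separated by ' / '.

49 71 33 55 27 / 23 45 67 39 61 / 57 29 51 63 35 / 41 53 25 47 69 / 65 37 59 31 43

The 25 entries sum to 1175, so each line sums to 1175/5 = 235.
The remaining cell in row 1 is (1,3) = 235 − 202 = 33.
The remaining cell in row 2 is (2,5) = 235 − 174 = 61.
Column 1: 49 + 23 + 41 + 65 + ? = 235, so (3,1) = 57.
Column 3: 33 + 67 + 25 + 59 + ? = 235, so (3,3) = 51.
Using main diagonal: 49 + 45 + 51 + 43 + ? → (4,4) = 235 − 188 = 47.
Anti-diagonal needs 235; the known cells sum to 182, so (4,2) = 53.
Row 4 needs 235; the known cells sum to 166, so (4,5) = 69.
Column 4 must total 235; the given cells sum to 204, so (5,4) = 31.
Column 5: 27 + 61 + 69 + 43 + ? = 235, so (3,5) = 35.
The remaining cell in row 3 is (3,2) = 235 − 206 = 29.
The remaining cell in row 5 is (5,2) = 235 − 198 = 37.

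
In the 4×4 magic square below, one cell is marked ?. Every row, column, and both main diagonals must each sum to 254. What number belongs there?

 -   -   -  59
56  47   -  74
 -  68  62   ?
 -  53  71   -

41

Using row 2: 56 + 47 + 74 + ? → (2,3) = 254 − 177 = 77.
The remaining cell in column 2 is (1,2) = 254 − 168 = 86.
Column 3 needs 254; the known cells sum to 210, so (1,3) = 44.
Using anti-diagonal: 59 + 77 + 68 + ? → (4,1) = 254 − 204 = 50.
Row 1: 86 + 44 + 59 + ? = 254, so (1,1) = 65.
Row 4 needs 254; the known cells sum to 174, so (4,4) = 80.
The remaining cell in column 1 is (3,1) = 254 − 171 = 83.
The remaining cell in column 4 is (3,4) = 254 − 213 = 41.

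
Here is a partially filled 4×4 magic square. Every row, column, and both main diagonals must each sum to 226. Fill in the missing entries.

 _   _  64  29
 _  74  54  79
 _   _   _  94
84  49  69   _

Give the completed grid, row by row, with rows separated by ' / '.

89 44 64 29 / 19 74 54 79 / 34 59 39 94 / 84 49 69 24

From row 2, 226 − (74 + 54 + 79) gives (2,1) = 19.
Row 4 must total 226; the given cells sum to 202, so (4,4) = 24.
Column 3 must total 226; the given cells sum to 187, so (3,3) = 39.
Main diagonal needs 226; the known cells sum to 137, so (1,1) = 89.
Using anti-diagonal: 29 + 54 + 84 + ? → (3,2) = 226 − 167 = 59.
From row 1, 226 − (89 + 64 + 29) gives (1,2) = 44.
Row 3 needs 226; the known cells sum to 192, so (3,1) = 34.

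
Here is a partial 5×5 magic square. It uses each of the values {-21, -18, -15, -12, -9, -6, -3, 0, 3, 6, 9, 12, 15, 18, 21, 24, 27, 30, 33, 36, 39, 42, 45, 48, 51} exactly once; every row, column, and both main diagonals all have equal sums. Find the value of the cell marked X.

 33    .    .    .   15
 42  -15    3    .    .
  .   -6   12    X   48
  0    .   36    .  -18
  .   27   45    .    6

30

The 25 entries sum to 375, so each line sums to 375/5 = 75.
Column 3 must total 75; the given cells sum to 96, so (1,3) = -21.
Using column 5: 15 + 48 + (-18) + 6 + ? → (2,5) = 75 − 51 = 24.
Main diagonal: 33 + (-15) + 12 + 6 + ? = 75, so (4,4) = 39.
Using row 2: 42 + (-15) + 3 + 24 + ? → (2,4) = 75 − 54 = 21.
Row 4 must total 75; the given cells sum to 57, so (4,2) = 18.
Using column 2: -15 + (-6) + 18 + 27 + ? → (1,2) = 75 − 24 = 51.
Anti-diagonal needs 75; the known cells sum to 66, so (5,1) = 9.
The remaining cell in row 1 is (1,4) = 75 − 78 = -3.
The remaining cell in row 5 is (5,4) = 75 − 87 = -12.
Column 1 needs 75; the known cells sum to 84, so (3,1) = -9.
From column 4, 75 − (-3 + 21 + 39 + (-12)) gives (3,4) = 30.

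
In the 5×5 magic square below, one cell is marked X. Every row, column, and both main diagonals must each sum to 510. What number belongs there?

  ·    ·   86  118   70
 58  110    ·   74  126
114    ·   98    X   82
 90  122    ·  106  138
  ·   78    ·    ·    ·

150

The remaining cell in row 2 is (2,3) = 510 − 368 = 142.
Row 4 must total 510; the given cells sum to 456, so (4,3) = 54.
Column 3 needs 510; the known cells sum to 380, so (5,3) = 130.
The remaining cell in column 5 is (5,5) = 510 − 416 = 94.
Main diagonal must total 510; the given cells sum to 408, so (1,1) = 102.
Anti-diagonal: 70 + 74 + 98 + 122 + ? = 510, so (5,1) = 146.
From row 1, 510 − (102 + 86 + 118 + 70) gives (1,2) = 134.
Row 5 must total 510; the given cells sum to 448, so (5,4) = 62.
From column 2, 510 − (134 + 110 + 122 + 78) gives (3,2) = 66.
Column 4 needs 510; the known cells sum to 360, so (3,4) = 150.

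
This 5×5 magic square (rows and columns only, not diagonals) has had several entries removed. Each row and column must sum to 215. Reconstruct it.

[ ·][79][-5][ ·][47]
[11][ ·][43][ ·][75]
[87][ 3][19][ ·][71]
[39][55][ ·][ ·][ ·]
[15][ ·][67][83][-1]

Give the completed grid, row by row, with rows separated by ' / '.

Row 3 needs 215; the known cells sum to 180, so (3,4) = 35.
Row 5 must total 215; the given cells sum to 164, so (5,2) = 51.
Column 1 needs 215; the known cells sum to 152, so (1,1) = 63.
Column 2 needs 215; the known cells sum to 188, so (2,2) = 27.
Column 3: -5 + 43 + 19 + 67 + ? = 215, so (4,3) = 91.
Using column 5: 47 + 75 + 71 + (-1) + ? → (4,5) = 215 − 192 = 23.
Using row 1: 63 + 79 + (-5) + 47 + ? → (1,4) = 215 − 184 = 31.
Using row 2: 11 + 27 + 43 + 75 + ? → (2,4) = 215 − 156 = 59.
Using row 4: 39 + 55 + 91 + 23 + ? → (4,4) = 215 − 208 = 7.

63 79 -5 31 47 / 11 27 43 59 75 / 87 3 19 35 71 / 39 55 91 7 23 / 15 51 67 83 -1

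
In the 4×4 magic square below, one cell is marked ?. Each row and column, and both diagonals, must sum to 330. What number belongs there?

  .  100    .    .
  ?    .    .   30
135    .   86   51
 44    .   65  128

Row 3 needs 330; the known cells sum to 272, so (3,2) = 58.
Row 4 must total 330; the given cells sum to 237, so (4,2) = 93.
Column 2 must total 330; the given cells sum to 251, so (2,2) = 79.
The remaining cell in column 4 is (1,4) = 330 − 209 = 121.
The remaining cell in main diagonal is (1,1) = 330 − 293 = 37.
Using anti-diagonal: 121 + 58 + 44 + ? → (2,3) = 330 − 223 = 107.
Using row 1: 37 + 100 + 121 + ? → (1,3) = 330 − 258 = 72.
Row 2 must total 330; the given cells sum to 216, so (2,1) = 114.

114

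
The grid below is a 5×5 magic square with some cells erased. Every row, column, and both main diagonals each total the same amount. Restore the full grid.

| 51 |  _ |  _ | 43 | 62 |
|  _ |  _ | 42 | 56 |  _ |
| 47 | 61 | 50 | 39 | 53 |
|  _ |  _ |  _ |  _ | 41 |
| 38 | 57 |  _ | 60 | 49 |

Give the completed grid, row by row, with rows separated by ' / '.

Row 3 is already complete: 47 + 61 + 50 + 39 + 53 = 250, so that is the magic constant.
From row 5, 250 − (38 + 57 + 60 + 49) gives (5,3) = 46.
Using column 4: 43 + 56 + 39 + 60 + ? → (4,4) = 250 − 198 = 52.
Column 5 must total 250; the given cells sum to 205, so (2,5) = 45.
From main diagonal, 250 − (51 + 50 + 52 + 49) gives (2,2) = 48.
Using anti-diagonal: 62 + 56 + 50 + 38 + ? → (4,2) = 250 − 206 = 44.
From row 2, 250 − (48 + 42 + 56 + 45) gives (2,1) = 59.
Column 1 must total 250; the given cells sum to 195, so (4,1) = 55.
The remaining cell in column 2 is (1,2) = 250 − 210 = 40.
The remaining cell in row 1 is (1,3) = 250 − 196 = 54.
From row 4, 250 − (55 + 44 + 52 + 41) gives (4,3) = 58.

51 40 54 43 62 / 59 48 42 56 45 / 47 61 50 39 53 / 55 44 58 52 41 / 38 57 46 60 49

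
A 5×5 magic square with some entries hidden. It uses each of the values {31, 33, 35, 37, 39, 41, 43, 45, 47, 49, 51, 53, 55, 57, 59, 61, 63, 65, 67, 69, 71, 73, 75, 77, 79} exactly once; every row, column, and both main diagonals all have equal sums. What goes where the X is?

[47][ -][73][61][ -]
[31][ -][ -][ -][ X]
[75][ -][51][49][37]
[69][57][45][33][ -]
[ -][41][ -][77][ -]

43

The 25 entries sum to 1375, so each line sums to 1375/5 = 275.
Using row 3: 75 + 51 + 49 + 37 + ? → (3,2) = 275 − 212 = 63.
The remaining cell in row 4 is (4,5) = 275 − 204 = 71.
Using column 1: 47 + 31 + 75 + 69 + ? → (5,1) = 275 − 222 = 53.
Column 4: 61 + 49 + 33 + 77 + ? = 275, so (2,4) = 55.
From anti-diagonal, 275 − (55 + 51 + 57 + 53) gives (1,5) = 59.
The remaining cell in row 1 is (1,2) = 275 − 240 = 35.
Using column 2: 35 + 63 + 57 + 41 + ? → (2,2) = 275 − 196 = 79.
Main diagonal must total 275; the given cells sum to 210, so (5,5) = 65.
Using row 5: 53 + 41 + 77 + 65 + ? → (5,3) = 275 − 236 = 39.
Column 3 must total 275; the given cells sum to 208, so (2,3) = 67.
Column 5 must total 275; the given cells sum to 232, so (2,5) = 43.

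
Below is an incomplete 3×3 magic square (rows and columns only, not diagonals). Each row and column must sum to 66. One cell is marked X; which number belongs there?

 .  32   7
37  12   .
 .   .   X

42

Using row 1: 32 + 7 + ? → (1,1) = 66 − 39 = 27.
Row 2 needs 66; the known cells sum to 49, so (2,3) = 17.
Using column 1: 27 + 37 + ? → (3,1) = 66 − 64 = 2.
Column 2 needs 66; the known cells sum to 44, so (3,2) = 22.
From column 3, 66 − (7 + 17) gives (3,3) = 42.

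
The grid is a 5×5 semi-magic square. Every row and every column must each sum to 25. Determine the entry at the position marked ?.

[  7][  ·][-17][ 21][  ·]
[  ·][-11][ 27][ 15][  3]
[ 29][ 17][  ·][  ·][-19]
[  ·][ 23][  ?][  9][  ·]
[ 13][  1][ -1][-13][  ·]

11

Using row 2: -11 + 27 + 15 + 3 + ? → (2,1) = 25 − 34 = -9.
Row 5: 13 + 1 + (-1) + (-13) + ? = 25, so (5,5) = 25.
Column 1 must total 25; the given cells sum to 40, so (4,1) = -15.
Column 2 must total 25; the given cells sum to 30, so (1,2) = -5.
From column 4, 25 − (21 + 15 + 9 + (-13)) gives (3,4) = -7.
Row 1: 7 + (-5) + (-17) + 21 + ? = 25, so (1,5) = 19.
Row 3: 29 + 17 + (-7) + (-19) + ? = 25, so (3,3) = 5.
From column 3, 25 − (-17 + 27 + 5 + (-1)) gives (4,3) = 11.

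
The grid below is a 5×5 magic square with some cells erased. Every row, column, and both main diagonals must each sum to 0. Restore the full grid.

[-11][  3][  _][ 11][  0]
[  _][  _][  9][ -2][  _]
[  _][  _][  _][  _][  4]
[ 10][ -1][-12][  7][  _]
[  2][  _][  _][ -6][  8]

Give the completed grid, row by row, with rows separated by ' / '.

Row 1: -11 + 3 + 11 + 0 + ? = 0, so (1,3) = -3.
Using row 4: 10 + (-1) + (-12) + 7 + ? → (4,5) = 0 − 4 = -4.
Column 4: 11 + (-2) + 7 + (-6) + ? = 0, so (3,4) = -10.
Column 5: 0 + 4 + (-4) + 8 + ? = 0, so (2,5) = -8.
Anti-diagonal must total 0; the given cells sum to -1, so (3,3) = 1.
Column 3 must total 0; the given cells sum to -5, so (5,3) = 5.
Main diagonal must total 0; the given cells sum to 5, so (2,2) = -5.
From row 2, 0 − (-5 + 9 + (-2) + (-8)) gives (2,1) = 6.
From row 5, 0 − (2 + 5 + (-6) + 8) gives (5,2) = -9.
Using column 1: -11 + 6 + 10 + 2 + ? → (3,1) = 0 − 7 = -7.
Column 2 needs 0; the known cells sum to -12, so (3,2) = 12.

-11 3 -3 11 0 / 6 -5 9 -2 -8 / -7 12 1 -10 4 / 10 -1 -12 7 -4 / 2 -9 5 -6 8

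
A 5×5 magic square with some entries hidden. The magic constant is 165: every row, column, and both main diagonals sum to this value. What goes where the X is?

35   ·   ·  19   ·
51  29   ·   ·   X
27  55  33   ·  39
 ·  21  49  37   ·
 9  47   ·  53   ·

Row 3: 27 + 55 + 33 + 39 + ? = 165, so (3,4) = 11.
Using column 1: 35 + 51 + 27 + 9 + ? → (4,1) = 165 − 122 = 43.
The remaining cell in column 2 is (1,2) = 165 − 152 = 13.
From column 4, 165 − (19 + 11 + 37 + 53) gives (2,4) = 45.
Main diagonal must total 165; the given cells sum to 134, so (5,5) = 31.
Anti-diagonal needs 165; the known cells sum to 108, so (1,5) = 57.
Row 1: 35 + 13 + 19 + 57 + ? = 165, so (1,3) = 41.
Row 4 must total 165; the given cells sum to 150, so (4,5) = 15.
Row 5 needs 165; the known cells sum to 140, so (5,3) = 25.
Column 3 needs 165; the known cells sum to 148, so (2,3) = 17.
Using column 5: 57 + 39 + 15 + 31 + ? → (2,5) = 165 − 142 = 23.

23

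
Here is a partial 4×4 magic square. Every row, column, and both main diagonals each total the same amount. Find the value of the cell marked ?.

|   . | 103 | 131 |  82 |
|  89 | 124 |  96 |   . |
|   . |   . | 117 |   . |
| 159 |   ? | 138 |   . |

110

Column 3 is complete and sums to 482; that is the magic constant.
Row 1 needs 482; the known cells sum to 316, so (1,1) = 166.
Using row 2: 89 + 124 + 96 + ? → (2,4) = 482 − 309 = 173.
Using column 1: 166 + 89 + 159 + ? → (3,1) = 482 − 414 = 68.
Main diagonal needs 482; the known cells sum to 407, so (4,4) = 75.
Anti-diagonal needs 482; the known cells sum to 337, so (3,2) = 145.
Row 3 must total 482; the given cells sum to 330, so (3,4) = 152.
Using row 4: 159 + 138 + 75 + ? → (4,2) = 482 − 372 = 110.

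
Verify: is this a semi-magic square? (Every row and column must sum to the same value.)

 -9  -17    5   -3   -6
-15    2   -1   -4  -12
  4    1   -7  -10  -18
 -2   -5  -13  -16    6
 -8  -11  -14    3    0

Yes

Row 1: -9 + (-17) + 5 + (-3) + (-6) = -30.
Row 2: -15 + 2 + (-1) + (-4) + (-12) = -30.
Row 3: 4 + 1 + (-7) + (-10) + (-18) = -30.
Row 4: -2 + (-5) + (-13) + (-16) + 6 = -30.
Row 5: -8 + (-11) + (-14) + 3 + 0 = -30.
Column 1: -9 + (-15) + 4 + (-2) + (-8) = -30.
Column 2: -17 + 2 + 1 + (-5) + (-11) = -30.
Column 3: 5 + (-1) + (-7) + (-13) + (-14) = -30.
Column 4: -3 + (-4) + (-10) + (-16) + 3 = -30.
Column 5: -6 + (-12) + (-18) + 6 + 0 = -30.
All lines sum to -30.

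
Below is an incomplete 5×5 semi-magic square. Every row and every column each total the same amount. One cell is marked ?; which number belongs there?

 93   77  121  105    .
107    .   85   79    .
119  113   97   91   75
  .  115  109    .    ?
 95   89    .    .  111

Row 3 is complete and sums to 495; that is the magic constant.
Row 1: 93 + 77 + 121 + 105 + ? = 495, so (1,5) = 99.
The remaining cell in column 1 is (4,1) = 495 − 414 = 81.
Using column 2: 77 + 113 + 115 + 89 + ? → (2,2) = 495 − 394 = 101.
Column 3 needs 495; the known cells sum to 412, so (5,3) = 83.
Row 2 needs 495; the known cells sum to 372, so (2,5) = 123.
From row 5, 495 − (95 + 89 + 83 + 111) gives (5,4) = 117.
From column 4, 495 − (105 + 79 + 91 + 117) gives (4,4) = 103.
Column 5 must total 495; the given cells sum to 408, so (4,5) = 87.

87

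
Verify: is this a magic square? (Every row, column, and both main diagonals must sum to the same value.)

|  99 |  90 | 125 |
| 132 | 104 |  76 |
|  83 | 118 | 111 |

No — column 1 sums to 314 but column 3 sums to 312.

Row 1: 99 + 90 + 125 = 314.
Row 2: 132 + 104 + 76 = 312.
Row 3: 83 + 118 + 111 = 312.
Column 1: 99 + 132 + 83 = 314.
Column 2: 90 + 104 + 118 = 312.
Column 3: 125 + 76 + 111 = 312.
Main diagonal: 99 + 104 + 111 = 314.
Anti-diagonal: 125 + 104 + 83 = 312.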